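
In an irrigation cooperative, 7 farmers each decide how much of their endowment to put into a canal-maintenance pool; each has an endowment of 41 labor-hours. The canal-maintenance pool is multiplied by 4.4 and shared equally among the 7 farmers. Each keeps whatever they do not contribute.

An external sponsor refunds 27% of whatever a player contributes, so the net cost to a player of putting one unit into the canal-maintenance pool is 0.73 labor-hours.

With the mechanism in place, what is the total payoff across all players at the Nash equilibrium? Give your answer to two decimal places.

Even with the mechanism, each unit contributed returns only (4.4/7) / 0.73 = 0.8611 per unit of net cost, so contributing nothing is still dominant.
At the Nash equilibrium no one contributes; group total payoff = 7 × 41 = 287.

287.00 labor-hours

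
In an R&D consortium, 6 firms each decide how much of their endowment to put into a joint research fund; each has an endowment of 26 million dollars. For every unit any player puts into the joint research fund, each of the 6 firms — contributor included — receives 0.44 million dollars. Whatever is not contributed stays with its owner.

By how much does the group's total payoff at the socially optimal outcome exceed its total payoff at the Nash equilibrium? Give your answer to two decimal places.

255.84 million dollars

The private return per contributed unit is 0.44 < 1, so contributing 0 is dominant for every player. At the Nash equilibrium everyone keeps their 26, and the group total is 6 × 26 = 156.
Each contributed unit returns 2.640 to the group as a whole (0.44 to each of 6 players), which exceeds 1, so the social optimum is full contribution: group total = 2.640 × 156 = 411.84.
Efficiency loss = 411.84 − 156 = 255.84.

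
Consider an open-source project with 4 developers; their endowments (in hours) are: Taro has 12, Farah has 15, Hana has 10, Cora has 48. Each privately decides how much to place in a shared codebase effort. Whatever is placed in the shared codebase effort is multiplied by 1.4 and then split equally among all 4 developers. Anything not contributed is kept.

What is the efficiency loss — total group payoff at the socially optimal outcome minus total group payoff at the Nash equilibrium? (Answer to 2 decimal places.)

34.00 hours

The private return per contributed unit is 1.4/4 = 0.3500 < 1 for every player regardless of endowment, so the Nash equilibrium is zero contribution and the group total is Σ E_j = 12 + 15 + 10 + 48 = 85.
Each contributed unit returns 1.400 to the group, so the social optimum is full contribution by everyone: group total = 1.400 × 85 = 119.00.
Efficiency loss = (1.400 − 1) × 85 = 34.00.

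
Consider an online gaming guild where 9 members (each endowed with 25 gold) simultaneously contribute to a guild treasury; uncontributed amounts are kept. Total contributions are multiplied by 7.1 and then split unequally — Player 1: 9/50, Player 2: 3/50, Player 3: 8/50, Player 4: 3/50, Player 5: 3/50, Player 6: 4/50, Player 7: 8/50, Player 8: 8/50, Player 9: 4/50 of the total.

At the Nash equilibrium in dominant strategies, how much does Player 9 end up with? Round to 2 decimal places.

Each unit j contributes comes back to j as 7.1 × (j's share), so j prefers to contribute only if that share exceeds 1/7.1 = 0.1408; otherwise keeping the unit dominates.
Player 1, Player 3, Player 7 and Player 8 clear that bar, contributing 25 each; the remaining 5 contribute 0. Total contributed: 100.
Player 9 keeps 25 and receives 7.1 × 100 × 4/50 = 56.80 from the guild treasury, for a payoff of 81.80.

81.80 gold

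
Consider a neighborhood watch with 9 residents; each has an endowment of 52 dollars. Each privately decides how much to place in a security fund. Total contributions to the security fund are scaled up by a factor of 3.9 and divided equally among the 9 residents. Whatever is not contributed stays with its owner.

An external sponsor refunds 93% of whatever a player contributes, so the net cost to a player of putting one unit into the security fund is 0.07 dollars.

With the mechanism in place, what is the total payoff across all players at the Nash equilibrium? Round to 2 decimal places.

2260.44 dollars

The effective private return per unit is now (3.9/9) / 0.07 = 6.1905 > 1, so every player's dominant strategy flips to full contribution.
At the Nash equilibrium everyone contributes 52. Group total payoff = 9 × (52 × 0.93 + 3.9 × 52) = 2260.44.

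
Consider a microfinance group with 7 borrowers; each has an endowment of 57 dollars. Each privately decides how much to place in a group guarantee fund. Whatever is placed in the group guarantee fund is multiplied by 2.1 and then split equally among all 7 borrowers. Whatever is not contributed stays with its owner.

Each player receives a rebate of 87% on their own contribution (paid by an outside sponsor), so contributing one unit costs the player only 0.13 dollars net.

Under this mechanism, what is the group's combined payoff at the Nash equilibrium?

1185.03 dollars

The effective private return per unit is now (2.1/7) / 0.13 = 2.3077 > 1, so every player's dominant strategy flips to full contribution.
So the Nash equilibrium is full contribution by all 7; the group earns 7 × (57 × 0.87 + 2.1 × 57) = 1185.03.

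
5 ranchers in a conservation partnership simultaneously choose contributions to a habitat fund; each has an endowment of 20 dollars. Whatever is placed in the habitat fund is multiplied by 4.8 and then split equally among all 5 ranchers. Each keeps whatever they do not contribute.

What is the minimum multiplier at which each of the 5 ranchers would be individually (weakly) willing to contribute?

5

A contributed unit returns (multiplier)/5 to its contributor.
This reaches 1 exactly when the multiplier is 5.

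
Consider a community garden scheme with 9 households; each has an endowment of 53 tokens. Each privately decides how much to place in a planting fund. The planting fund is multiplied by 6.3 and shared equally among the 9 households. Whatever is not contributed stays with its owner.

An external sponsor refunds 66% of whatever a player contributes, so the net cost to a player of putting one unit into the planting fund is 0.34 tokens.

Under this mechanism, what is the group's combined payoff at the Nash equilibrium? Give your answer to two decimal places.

3319.92 tokens

With the mechanism, a contributed unit returns (6.3/9) / 0.34 = 2.0588 per unit of net cost to the contributor — now above 1 — so contributing fully is weakly dominant for every player.
So the Nash equilibrium is full contribution by all 9; the group earns 9 × (53 × 0.66 + 6.3 × 53) = 3319.92.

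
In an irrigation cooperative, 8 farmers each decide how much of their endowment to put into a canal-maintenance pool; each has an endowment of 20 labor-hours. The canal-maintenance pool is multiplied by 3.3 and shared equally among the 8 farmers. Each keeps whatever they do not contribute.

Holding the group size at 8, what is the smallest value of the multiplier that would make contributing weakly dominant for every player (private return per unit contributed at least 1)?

8

A contributed unit returns (multiplier)/8 to its contributor.
This reaches 1 exactly when the multiplier is 8.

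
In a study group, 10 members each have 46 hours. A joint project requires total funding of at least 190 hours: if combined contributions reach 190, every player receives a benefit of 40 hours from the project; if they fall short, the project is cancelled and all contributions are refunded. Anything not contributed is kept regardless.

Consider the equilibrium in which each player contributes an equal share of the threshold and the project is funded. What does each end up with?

67 hours

Equal share of the threshold: 190/10 = 19.
At this profile no one gains by cutting their contribution: any cut drops the total below 190, the project is cancelled, contributions are refunded, and the deviator ends with 46, which is less than 46 − 19 + 40 = 67. Contributing more than 19 just wastes the excess. So contributing exactly 19 is a best response.
Each player's payoff: 46 − 19 + 40 = 67.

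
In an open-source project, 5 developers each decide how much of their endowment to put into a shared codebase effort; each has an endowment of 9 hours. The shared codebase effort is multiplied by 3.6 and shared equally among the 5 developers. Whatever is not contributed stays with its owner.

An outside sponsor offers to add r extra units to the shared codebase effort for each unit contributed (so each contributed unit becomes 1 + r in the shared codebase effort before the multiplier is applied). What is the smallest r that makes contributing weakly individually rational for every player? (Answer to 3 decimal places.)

0.389

With matching at rate r, one contributed unit becomes (1 + r) in the shared codebase effort and returns 3.6 × (1 + r) / 5 to the contributor.
Setting this equal to 1: 1 + r = 5/3.6 = 1.3889.
So the minimum matching rate is r = 1.3889 − 1 = 0.389.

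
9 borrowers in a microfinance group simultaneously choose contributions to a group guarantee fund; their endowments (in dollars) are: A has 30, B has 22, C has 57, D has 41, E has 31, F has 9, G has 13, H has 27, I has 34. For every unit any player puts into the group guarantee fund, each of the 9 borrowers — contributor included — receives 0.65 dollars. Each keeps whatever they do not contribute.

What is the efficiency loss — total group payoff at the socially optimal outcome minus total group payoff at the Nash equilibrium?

1280.40 dollars

The private return per contributed unit is 0.65 < 1 for everyone, so the Nash equilibrium is zero contribution and the group total is Σ E_j = 30 + 22 + 57 + 41 + 31 + 9 + 13 + 27 + 34 = 264.
Each contributed unit returns 5.850 to the group, so the social optimum is full contribution by everyone: group total = 5.850 × 264 = 1544.40.
Efficiency loss = (5.850 − 1) × 264 = 1280.40.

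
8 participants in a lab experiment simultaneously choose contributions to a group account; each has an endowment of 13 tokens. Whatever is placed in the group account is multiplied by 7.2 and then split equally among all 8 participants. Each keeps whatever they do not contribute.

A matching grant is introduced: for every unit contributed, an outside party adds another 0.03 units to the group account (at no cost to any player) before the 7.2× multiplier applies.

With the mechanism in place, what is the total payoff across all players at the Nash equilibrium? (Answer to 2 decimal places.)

104.00 tokens

The effective private return is 7.2 × 1.03 / 8 = 0.9270, which is still under 1, so the mechanism doesn't change anyone's dominant strategy: zero contribution.
At the Nash equilibrium no one contributes; group total payoff = 8 × 13 = 104.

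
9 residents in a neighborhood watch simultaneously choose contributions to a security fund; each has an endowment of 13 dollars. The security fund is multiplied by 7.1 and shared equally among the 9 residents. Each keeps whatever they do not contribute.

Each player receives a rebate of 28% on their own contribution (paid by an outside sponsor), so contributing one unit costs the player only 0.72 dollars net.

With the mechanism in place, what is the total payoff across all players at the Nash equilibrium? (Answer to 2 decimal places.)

863.46 dollars

Under the mechanism each unit contributed yields (7.1/9) / 0.72 = 1.0957 back to its contributor per unit of net cost, which exceeds 1, making full contribution the dominant choice for everyone.
So the Nash equilibrium is full contribution by all 9; the group earns 9 × (13 × 0.28 + 7.1 × 13) = 863.46.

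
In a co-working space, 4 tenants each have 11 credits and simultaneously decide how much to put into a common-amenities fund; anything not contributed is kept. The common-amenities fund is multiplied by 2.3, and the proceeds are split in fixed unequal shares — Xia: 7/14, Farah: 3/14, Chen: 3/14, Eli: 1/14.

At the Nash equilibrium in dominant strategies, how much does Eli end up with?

12.81 credits

For player j, contributing a unit is worthwhile iff 2.3 × (j's share) ≥ 1, i.e. iff j's share is at least 0.4348.
Xia alone (share 7/14) is above the threshold, contributing 11; the remaining 3 contribute 0. Total contributed: 11.
Eli keeps 11 and receives 2.3 × 11 × 1/14 = 1.81 from the common-amenities fund, for a payoff of 12.81.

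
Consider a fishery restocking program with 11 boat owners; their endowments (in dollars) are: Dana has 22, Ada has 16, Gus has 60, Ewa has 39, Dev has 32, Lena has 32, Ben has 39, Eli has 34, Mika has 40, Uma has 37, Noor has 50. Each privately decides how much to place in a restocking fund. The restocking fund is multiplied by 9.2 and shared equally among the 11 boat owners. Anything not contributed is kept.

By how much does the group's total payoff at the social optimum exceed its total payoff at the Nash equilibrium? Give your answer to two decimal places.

The private return per contributed unit is 9.2/11 = 0.8364 < 1 for every player regardless of endowment, so the Nash equilibrium is zero contribution and the group total is Σ E_j = 22 + 16 + 60 + 39 + 32 + 32 + 39 + 34 + 40 + 37 + 50 = 401.
Each contributed unit returns 9.200 to the group, so the social optimum is full contribution by everyone: group total = 9.200 × 401 = 3689.20.
Efficiency loss = (9.200 − 1) × 401 = 3288.20.

3288.20 dollars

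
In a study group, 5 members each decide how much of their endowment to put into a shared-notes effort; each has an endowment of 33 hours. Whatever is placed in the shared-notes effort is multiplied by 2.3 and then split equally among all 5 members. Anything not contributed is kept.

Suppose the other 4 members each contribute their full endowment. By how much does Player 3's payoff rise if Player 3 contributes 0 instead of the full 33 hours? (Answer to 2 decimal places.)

17.82 hours

Switching from a contribution of 33 to 0 lets Player 3 keep an extra 33 hours, but lowers the shared-notes effort by 33, which costs Player 3 their own share of that drop: 2.3/5 × 33 = 15.18.
Net gain = 33 − 15.18 = 17.82. The private return per contributed unit (0.4600) is below 1, so free-riding is indeed the best response regardless of what the others do.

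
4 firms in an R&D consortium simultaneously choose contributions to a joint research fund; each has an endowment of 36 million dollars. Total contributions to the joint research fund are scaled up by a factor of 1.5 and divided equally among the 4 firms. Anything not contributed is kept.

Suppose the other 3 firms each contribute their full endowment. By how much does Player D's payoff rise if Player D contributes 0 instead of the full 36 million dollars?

22.50 million dollars

Switching from a contribution of 36 to 0 lets Player D keep an extra 36 million dollars, but lowers the joint research fund by 36, which costs Player D their own share of that drop: 1.5/4 × 36 = 13.50.
Net gain = 36 − 13.50 = 22.50. The private return per contributed unit (0.3750) is below 1, so free-riding is indeed the best response regardless of what the others do.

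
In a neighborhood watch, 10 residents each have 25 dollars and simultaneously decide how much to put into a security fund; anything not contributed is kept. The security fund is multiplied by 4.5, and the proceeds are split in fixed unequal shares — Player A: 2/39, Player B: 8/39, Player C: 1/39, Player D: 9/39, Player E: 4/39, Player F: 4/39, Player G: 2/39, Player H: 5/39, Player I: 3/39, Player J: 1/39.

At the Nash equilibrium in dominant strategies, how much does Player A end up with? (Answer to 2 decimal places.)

30.77 dollars

Player j's private return per contributed unit is 4.5 × (j's share). Contributing is weakly dominant for j when that share is at least 1/4.5 = 0.2222, and contributing 0 is dominant otherwise.
Player D alone (share 9/39) is above the threshold, contributing 25; the remaining 9 contribute 0. Total contributed: 25.
Player A keeps 25 and receives 4.5 × 25 × 2/39 = 5.77 from the security fund, for a payoff of 30.77.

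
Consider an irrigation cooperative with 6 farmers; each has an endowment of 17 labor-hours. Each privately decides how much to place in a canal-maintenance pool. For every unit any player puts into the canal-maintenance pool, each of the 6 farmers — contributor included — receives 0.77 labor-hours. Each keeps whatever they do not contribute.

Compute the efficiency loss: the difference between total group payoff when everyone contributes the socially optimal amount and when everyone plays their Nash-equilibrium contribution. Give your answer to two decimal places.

The private return per contributed unit is 0.77 < 1, so contributing 0 is dominant for every player. At the Nash equilibrium everyone keeps their 17, and the group total is 6 × 17 = 102.
Each contributed unit returns 4.620 to the group as a whole (0.77 to each of 6 players), which exceeds 1, so the social optimum is full contribution: group total = 4.620 × 102 = 471.24.
Efficiency loss = 471.24 − 102 = 369.24.

369.24 labor-hours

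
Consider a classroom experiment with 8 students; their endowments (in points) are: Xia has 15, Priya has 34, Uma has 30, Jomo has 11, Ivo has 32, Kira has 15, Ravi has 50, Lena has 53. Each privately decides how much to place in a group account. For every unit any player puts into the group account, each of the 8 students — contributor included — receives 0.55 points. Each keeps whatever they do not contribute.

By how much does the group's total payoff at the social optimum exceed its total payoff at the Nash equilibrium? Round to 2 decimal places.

The private return per contributed unit is 0.55 < 1 for everyone, so the Nash equilibrium is zero contribution and the group total is Σ E_j = 15 + 34 + 30 + 11 + 32 + 15 + 50 + 53 = 240.
Each contributed unit returns 4.400 to the group, so the social optimum is full contribution by everyone: group total = 4.400 × 240 = 1056.00.
Efficiency loss = (4.400 − 1) × 240 = 816.00.

816.00 points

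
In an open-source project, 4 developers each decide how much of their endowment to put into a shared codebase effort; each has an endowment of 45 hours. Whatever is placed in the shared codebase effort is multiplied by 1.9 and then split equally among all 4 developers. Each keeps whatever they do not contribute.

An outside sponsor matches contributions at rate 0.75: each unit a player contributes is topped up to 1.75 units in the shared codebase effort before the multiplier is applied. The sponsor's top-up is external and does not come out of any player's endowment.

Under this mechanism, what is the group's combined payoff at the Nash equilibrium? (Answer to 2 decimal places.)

180.00 hours

With the mechanism, a contributed unit returns 1.9 × 1.75 / 4 = 0.8313 per unit of net cost — still below 1 — so contributing 0 remains dominant for every player.
Everyone keeps their endowment and the group total is 4 × 45 = 180.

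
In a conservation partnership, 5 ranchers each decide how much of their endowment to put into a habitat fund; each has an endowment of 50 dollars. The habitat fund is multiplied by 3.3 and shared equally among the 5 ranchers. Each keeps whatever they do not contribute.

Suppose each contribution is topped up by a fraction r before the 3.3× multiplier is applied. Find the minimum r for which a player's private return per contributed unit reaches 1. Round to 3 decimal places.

With matching at rate r, one contributed unit becomes (1 + r) in the habitat fund and returns 3.3 × (1 + r) / 5 to the contributor.
Setting this equal to 1: 1 + r = 5/3.3 = 1.5152.
So the minimum matching rate is r = 1.5152 − 1 = 0.515.

0.515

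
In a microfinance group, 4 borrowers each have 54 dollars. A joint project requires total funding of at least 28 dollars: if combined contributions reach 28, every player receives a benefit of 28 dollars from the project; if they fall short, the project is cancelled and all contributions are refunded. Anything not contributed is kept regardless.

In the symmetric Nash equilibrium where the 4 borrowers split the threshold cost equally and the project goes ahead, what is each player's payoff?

75 dollars

Equal share of the threshold: 28/4 = 7.
At this profile no one gains by cutting their contribution: any cut drops the total below 28, the project is cancelled, contributions are refunded, and the deviator ends with 54, which is less than 54 − 7 + 28 = 75. Contributing more than 7 just wastes the excess. So contributing exactly 7 is a best response.
Each player's payoff: 54 − 7 + 28 = 75.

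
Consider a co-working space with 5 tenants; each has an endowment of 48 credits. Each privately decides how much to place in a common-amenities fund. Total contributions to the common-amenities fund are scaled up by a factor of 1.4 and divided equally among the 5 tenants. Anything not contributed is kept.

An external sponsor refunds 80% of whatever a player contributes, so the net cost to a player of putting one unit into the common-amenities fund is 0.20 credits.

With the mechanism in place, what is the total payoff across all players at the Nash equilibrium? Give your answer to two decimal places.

528.00 credits

The effective private return per unit is now (1.4/5) / 0.20 = 1.4000 > 1, so every player's dominant strategy flips to full contribution.
At the Nash equilibrium everyone contributes 48. Group total payoff = 5 × (48 × 0.80 + 1.4 × 48) = 528.00.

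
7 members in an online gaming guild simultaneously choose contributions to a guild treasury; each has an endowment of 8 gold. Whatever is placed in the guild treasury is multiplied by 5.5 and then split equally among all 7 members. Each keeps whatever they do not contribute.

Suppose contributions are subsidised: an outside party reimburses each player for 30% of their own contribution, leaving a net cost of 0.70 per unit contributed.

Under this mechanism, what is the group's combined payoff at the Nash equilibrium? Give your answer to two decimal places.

324.80 gold

Under the mechanism each unit contributed yields (5.5/7) / 0.70 = 1.1224 back to its contributor per unit of net cost, which exceeds 1, making full contribution the dominant choice for everyone.
So the Nash equilibrium is full contribution by all 7; the group earns 7 × (8 × 0.30 + 5.5 × 8) = 324.80.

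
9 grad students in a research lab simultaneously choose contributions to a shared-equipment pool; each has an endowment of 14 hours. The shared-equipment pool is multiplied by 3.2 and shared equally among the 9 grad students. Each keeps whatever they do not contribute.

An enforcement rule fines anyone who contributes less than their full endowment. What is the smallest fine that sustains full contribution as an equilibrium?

9.02 hours

Given the others contribute fully, the best deviation is to contribute 0 (any partial contribution still incurs the fine and gives up units whose private return 0.3556 is below 1).
Deviating from 14 to 0 saves 14 hours but forfeits the deviator's share of the drop in the shared-equipment pool: 3.2/9 × 14 = 4.98.
So the deviation gain is 14 − 4.98 = 9.02, and the fine must be at least 9.02 hours to wipe it out.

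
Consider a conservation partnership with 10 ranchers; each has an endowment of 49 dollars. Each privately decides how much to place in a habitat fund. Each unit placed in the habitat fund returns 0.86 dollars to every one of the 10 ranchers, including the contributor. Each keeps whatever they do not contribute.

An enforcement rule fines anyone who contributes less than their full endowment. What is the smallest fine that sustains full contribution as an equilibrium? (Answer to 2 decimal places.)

Given the others contribute fully, the best deviation is to contribute 0 (any partial contribution still incurs the fine and gives up units whose private return 0.86 is below 1).
Deviating from 49 to 0 saves 49 dollars but forfeits the deviator's share of the drop in the habitat fund: 0.86 × 49 = 42.14.
So the deviation gain is 49 − 42.14 = 6.86, and the fine must be at least 6.86 dollars to wipe it out.

6.86 dollars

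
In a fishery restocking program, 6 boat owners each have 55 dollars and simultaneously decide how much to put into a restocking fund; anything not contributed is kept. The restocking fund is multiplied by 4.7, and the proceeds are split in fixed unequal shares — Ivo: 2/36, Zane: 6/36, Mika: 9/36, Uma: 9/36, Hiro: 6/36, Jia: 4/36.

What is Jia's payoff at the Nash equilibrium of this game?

112.44 dollars

For player j, contributing a unit is worthwhile iff 4.7 × (j's share) ≥ 1, i.e. iff j's share is at least 0.2128.
Mika and Uma clear that bar, contributing 55 each; the remaining 4 contribute 0. Total contributed: 110.
Jia keeps 55 and receives 4.7 × 110 × 4/36 = 57.44 from the restocking fund, for a payoff of 112.44.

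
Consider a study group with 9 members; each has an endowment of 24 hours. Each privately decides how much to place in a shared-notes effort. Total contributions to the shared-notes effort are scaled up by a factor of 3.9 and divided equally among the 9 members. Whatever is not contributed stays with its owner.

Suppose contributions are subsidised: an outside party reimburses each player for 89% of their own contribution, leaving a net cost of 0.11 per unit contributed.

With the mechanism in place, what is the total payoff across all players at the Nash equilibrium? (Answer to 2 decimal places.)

Under the mechanism each unit contributed yields (3.9/9) / 0.11 = 3.9394 back to its contributor per unit of net cost, which exceeds 1, making full contribution the dominant choice for everyone.
So the Nash equilibrium is full contribution by all 9; the group earns 9 × (24 × 0.89 + 3.9 × 24) = 1034.64.

1034.64 hours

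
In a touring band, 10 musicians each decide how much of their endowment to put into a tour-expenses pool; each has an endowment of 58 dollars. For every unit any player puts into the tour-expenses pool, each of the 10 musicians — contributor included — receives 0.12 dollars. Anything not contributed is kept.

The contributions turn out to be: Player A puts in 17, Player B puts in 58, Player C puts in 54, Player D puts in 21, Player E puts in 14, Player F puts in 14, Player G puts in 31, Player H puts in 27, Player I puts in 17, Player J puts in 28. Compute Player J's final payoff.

63.72 dollars

Total contributed: 17 + 58 + 54 + 21 + 14 + 14 + 31 + 27 + 17 + 28 = 281.
Each receives 0.12 × 281 = 33.72 from the tour-expenses pool.
Player J keeps 58 − 28 = 30, so Player J's payoff is 30 + 33.72 = 63.72.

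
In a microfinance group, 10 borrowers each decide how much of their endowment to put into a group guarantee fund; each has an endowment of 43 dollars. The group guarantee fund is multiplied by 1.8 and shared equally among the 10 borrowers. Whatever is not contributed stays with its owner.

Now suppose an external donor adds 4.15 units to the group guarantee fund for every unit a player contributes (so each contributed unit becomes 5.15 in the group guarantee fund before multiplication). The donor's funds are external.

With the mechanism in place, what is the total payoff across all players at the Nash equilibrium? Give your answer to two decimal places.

The effective private return is 1.8 × 5.15 / 10 = 0.9270, which is still under 1, so the mechanism doesn't change anyone's dominant strategy: zero contribution.
At the Nash equilibrium no one contributes; group total payoff = 10 × 43 = 430.

430.00 dollars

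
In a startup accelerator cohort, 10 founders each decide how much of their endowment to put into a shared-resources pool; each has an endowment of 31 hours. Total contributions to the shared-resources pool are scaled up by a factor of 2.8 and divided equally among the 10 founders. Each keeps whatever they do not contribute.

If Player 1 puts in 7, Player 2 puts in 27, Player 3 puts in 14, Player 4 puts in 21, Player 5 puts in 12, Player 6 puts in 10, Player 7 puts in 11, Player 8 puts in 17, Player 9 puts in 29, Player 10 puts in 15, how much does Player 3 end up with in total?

62.64 hours

Total contributed: 7 + 27 + 14 + 21 + 12 + 10 + 11 + 17 + 29 + 15 = 163.
Each receives 2.8 × 163 / 10 = 45.64 from the shared-resources pool.
Player 3 keeps 31 − 14 = 17, so Player 3's payoff is 17 + 45.64 = 62.64.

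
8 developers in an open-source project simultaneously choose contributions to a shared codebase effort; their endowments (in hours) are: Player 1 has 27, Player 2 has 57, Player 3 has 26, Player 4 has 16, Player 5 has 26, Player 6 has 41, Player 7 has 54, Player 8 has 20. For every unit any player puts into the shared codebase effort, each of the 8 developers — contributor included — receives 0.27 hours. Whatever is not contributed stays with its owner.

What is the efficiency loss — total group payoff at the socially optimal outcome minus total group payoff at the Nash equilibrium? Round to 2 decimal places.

The private return per contributed unit is 0.27 < 1 for everyone, so the Nash equilibrium is zero contribution and the group total is Σ E_j = 27 + 57 + 26 + 16 + 26 + 41 + 54 + 20 = 267.
Each contributed unit returns 2.160 to the group, so the social optimum is full contribution by everyone: group total = 2.160 × 267 = 576.72.
Efficiency loss = (2.160 − 1) × 267 = 309.72.

309.72 hours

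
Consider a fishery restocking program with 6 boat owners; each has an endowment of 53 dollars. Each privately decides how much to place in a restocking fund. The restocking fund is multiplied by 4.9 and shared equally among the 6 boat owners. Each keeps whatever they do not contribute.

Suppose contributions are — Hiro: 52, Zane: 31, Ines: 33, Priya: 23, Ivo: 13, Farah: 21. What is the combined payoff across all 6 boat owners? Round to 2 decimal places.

Total contributed: 52 + 31 + 33 + 23 + 13 + 21 = 173; total kept: 6 × 53 − 173 = 145.
The restocking fund pays out 4.9 × 173 = 847.70 in aggregate.
Group total = 145 + 847.70 = 992.70.

992.70 dollars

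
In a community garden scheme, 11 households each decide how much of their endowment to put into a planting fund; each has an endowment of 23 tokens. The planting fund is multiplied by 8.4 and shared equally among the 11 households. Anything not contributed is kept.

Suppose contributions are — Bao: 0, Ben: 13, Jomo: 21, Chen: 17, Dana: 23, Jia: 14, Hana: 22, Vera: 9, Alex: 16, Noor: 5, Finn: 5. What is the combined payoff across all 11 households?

Total contributed: 0 + 13 + 21 + 17 + 23 + 14 + 22 + 9 + 16 + 5 + 5 = 145; total kept: 11 × 23 − 145 = 108.
The planting fund pays out 8.4 × 145 = 1218.00 in aggregate.
Group total = 108 + 1218.00 = 1326.00.

1326.00 tokens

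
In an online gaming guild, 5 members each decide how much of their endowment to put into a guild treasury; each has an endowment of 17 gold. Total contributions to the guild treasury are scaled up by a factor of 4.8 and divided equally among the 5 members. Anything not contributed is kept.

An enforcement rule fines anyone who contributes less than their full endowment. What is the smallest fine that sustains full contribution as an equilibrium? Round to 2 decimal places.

Given the others contribute fully, the best deviation is to contribute 0 (any partial contribution still incurs the fine and gives up units whose private return 0.9600 is below 1).
Deviating from 17 to 0 saves 17 gold but forfeits the deviator's share of the drop in the guild treasury: 4.8/5 × 17 = 16.32.
So the deviation gain is 17 − 16.32 = 0.68, and the fine must be at least 0.68 gold to wipe it out.

0.68 gold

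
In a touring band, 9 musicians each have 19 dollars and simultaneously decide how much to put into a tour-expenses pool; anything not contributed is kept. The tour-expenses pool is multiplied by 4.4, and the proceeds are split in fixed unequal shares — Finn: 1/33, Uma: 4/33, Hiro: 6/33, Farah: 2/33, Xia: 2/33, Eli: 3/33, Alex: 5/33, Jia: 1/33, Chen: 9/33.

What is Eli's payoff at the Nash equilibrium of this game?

26.60 dollars

Player j's private return per contributed unit is 4.4 × (j's share). Contributing is weakly dominant for j when that share is at least 1/4.4 = 0.2273, and contributing 0 is dominant otherwise.
Chen alone (share 9/33) is above the threshold, contributing 19; the remaining 8 contribute 0. Total contributed: 19.
Eli keeps 19 and receives 4.4 × 19 × 3/33 = 7.60 from the tour-expenses pool, for a payoff of 26.60.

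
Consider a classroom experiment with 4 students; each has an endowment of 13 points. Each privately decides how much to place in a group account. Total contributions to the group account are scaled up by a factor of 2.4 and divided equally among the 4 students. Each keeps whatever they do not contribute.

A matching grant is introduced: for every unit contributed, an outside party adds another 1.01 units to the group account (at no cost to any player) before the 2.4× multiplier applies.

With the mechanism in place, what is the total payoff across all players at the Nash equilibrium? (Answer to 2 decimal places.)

Under the mechanism each unit contributed yields 2.4 × 2.01 / 4 = 1.2060 back to its contributor per unit of net cost, which exceeds 1, making full contribution the dominant choice for everyone.
At the Nash equilibrium everyone contributes 13. Group total payoff = 2.4 × 2.01 × 52 = 250.85.

250.85 points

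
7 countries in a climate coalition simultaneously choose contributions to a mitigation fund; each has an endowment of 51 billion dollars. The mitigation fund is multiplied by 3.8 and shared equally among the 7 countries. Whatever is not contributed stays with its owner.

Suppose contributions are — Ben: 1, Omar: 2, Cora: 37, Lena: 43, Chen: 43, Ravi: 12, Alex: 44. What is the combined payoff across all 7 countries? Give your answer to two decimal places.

Total contributed: 1 + 2 + 37 + 43 + 43 + 12 + 44 = 182; total kept: 7 × 51 − 182 = 175.
The mitigation fund pays out 3.8 × 182 = 691.60 in aggregate.
Group total = 175 + 691.60 = 866.60.

866.60 billion dollars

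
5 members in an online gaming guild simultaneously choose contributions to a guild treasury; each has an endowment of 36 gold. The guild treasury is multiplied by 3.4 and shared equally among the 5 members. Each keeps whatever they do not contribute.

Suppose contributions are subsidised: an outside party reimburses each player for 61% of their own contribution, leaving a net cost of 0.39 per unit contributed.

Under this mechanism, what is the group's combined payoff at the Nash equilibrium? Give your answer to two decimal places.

The effective private return per unit is now (3.4/5) / 0.39 = 1.7436 > 1, so every player's dominant strategy flips to full contribution.
So the Nash equilibrium is full contribution by all 5; the group earns 5 × (36 × 0.61 + 3.4 × 36) = 721.80.

721.80 gold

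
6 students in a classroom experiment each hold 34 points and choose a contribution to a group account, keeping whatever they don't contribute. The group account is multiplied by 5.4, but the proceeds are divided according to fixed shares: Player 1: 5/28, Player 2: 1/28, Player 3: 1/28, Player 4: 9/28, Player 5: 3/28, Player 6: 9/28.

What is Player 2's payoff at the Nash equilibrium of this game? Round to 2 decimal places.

For player j, contributing a unit is worthwhile iff 5.4 × (j's share) ≥ 1, i.e. iff j's share is at least 0.1852.
Player 4 and Player 6 are above the threshold, contributing 34 each; the remaining 4 contribute 0. Total contributed: 68.
Player 2 keeps 34 and receives 5.4 × 68 × 1/28 = 13.11 from the group account, for a payoff of 47.11.

47.11 points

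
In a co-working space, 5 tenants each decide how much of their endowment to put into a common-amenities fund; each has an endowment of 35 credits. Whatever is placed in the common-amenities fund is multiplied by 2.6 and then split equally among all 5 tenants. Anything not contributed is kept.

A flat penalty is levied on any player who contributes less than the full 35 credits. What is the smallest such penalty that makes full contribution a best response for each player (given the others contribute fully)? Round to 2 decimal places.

16.80 credits

Given the others contribute fully, the best deviation is to contribute 0 (any partial contribution still incurs the fine and gives up units whose private return 0.5200 is below 1).
Deviating from 35 to 0 saves 35 credits but forfeits the deviator's share of the drop in the common-amenities fund: 2.6/5 × 35 = 18.20.
So the deviation gain is 35 − 18.20 = 16.80, and the fine must be at least 16.80 credits to wipe it out.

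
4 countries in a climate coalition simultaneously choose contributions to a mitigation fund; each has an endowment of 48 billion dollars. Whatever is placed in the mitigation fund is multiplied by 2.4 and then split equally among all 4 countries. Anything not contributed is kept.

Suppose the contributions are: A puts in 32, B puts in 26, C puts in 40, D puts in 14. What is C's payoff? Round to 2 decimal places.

75.20 billion dollars

Total contributed: 32 + 26 + 40 + 14 = 112.
Each receives 2.4 × 112 / 4 = 67.20 from the mitigation fund.
C keeps 48 − 40 = 8, so C's payoff is 8 + 67.20 = 75.20.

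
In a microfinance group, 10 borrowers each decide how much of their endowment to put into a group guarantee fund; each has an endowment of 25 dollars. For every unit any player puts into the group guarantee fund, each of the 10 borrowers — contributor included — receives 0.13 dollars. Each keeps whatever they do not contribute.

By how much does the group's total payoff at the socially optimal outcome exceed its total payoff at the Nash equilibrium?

The private return per contributed unit is 0.13 < 1, so contributing 0 is dominant for every player. At the Nash equilibrium everyone keeps their 25, and the group total is 10 × 25 = 250.
Each contributed unit returns 1.300 to the group as a whole (0.13 to each of 10 players), which exceeds 1, so the social optimum is full contribution: group total = 1.300 × 250 = 325.00.
Efficiency loss = 325.00 − 250 = 75.00.

75.00 dollars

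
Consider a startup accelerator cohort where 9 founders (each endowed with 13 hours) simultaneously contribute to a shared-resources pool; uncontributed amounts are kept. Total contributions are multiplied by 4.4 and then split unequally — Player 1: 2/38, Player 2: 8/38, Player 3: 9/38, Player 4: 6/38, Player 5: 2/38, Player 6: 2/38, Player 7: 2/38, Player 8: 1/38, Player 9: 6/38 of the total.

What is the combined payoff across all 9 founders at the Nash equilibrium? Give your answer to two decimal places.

For player j, contributing a unit is worthwhile iff 4.4 × (j's share) ≥ 1, i.e. iff j's share is at least 0.2273.
Only Player 3 (9/38) clears that bar, contributing 13; the remaining 8 contribute 0. Total contributed: 13.
The shared-resources pool pays out 4.4 × 13 = 57.20 in total (split across the unequal shares, but the aggregate is all that matters for the group sum).
The 8 free-riders keep 13 each, adding 104. Group total = 104 + 57.20 = 161.20.

161.20 hours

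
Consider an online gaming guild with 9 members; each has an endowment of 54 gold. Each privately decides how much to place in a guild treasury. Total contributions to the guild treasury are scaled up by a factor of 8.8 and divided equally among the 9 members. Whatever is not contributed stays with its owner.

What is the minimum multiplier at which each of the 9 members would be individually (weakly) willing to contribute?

9

A contributed unit returns (multiplier)/9 to its contributor.
This reaches 1 exactly when the multiplier is 9.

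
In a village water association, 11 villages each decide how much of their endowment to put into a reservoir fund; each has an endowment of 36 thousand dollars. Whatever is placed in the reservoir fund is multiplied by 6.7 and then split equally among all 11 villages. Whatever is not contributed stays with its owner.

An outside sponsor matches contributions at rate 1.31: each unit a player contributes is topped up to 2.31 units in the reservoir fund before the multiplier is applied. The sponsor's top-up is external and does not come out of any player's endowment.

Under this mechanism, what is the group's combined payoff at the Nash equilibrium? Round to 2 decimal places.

6128.89 thousand dollars

Under the mechanism each unit contributed yields 6.7 × 2.31 / 11 = 1.4070 back to its contributor per unit of net cost, which exceeds 1, making full contribution the dominant choice for everyone.
So the Nash equilibrium is full contribution by all 11; the group earns 6.7 × 2.31 × 396 = 6128.89.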